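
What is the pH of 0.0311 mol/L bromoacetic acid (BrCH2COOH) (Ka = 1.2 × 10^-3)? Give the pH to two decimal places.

pH = 2.26

BrCH2COOH ⇌ BrCH2COO- + H+
From the ICE table, Ka = x²/(0.0311 − x) = 1.2 × 10^-3.
x is not negligible relative to C₀; solve x² + 0.0012·x − 3.73e-05 = 0.
x = [−0.0012 + √(0.0012² + 0.000149)]/2 = 5.54 × 10^-3 M
pH = −log[H+] = −log(5.54 × 10^-3) = 2.26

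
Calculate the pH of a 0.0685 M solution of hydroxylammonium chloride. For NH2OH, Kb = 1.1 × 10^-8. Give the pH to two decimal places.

pH = 3.60

NH3OH+ is the conjugate acid of the weak base NH2OH.
Ka = Kw/Kb = 1.0×10^-14 / 1.1 × 10^-8 = 9.09 × 10^-7
Ka = [H+]²/(0.0685 − [H+]) = 9.09 × 10^-7
Neglecting [H+] in the denominator: [H+] = √(9.09 × 10^-7 × 0.0685) = 2.50 × 10^-4 M
pH = −log[H+] = −log(2.50 × 10^-4) = 3.60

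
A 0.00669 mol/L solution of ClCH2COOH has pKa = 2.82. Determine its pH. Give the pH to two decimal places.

ClCH2COOH ⇌ ClCH2COO- + H+
Ka = 10^(−2.82) = 1.51 × 10^-3
From the ICE table, Ka = [H+]²/(0.00669 − [H+]) = 1.51 × 10^-3.
[H+] is not negligible relative to C₀; solve [H+]² + 0.00151·[H+] − 1.01e-05 = 0.
[H+] = (−Ka + √(Ka² + 4·Ka·C₀))/2 = 2.51 × 10^-3 M
pH = −log(2.51 × 10^-3) = 2.60

pH = 2.60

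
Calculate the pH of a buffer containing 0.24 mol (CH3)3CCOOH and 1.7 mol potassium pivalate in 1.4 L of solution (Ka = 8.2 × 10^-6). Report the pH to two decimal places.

pH = 5.94

pKa = −log(8.2 × 10^-6) = 5.086
Henderson–Hasselbalch: pH = pKa + log([(CH3)3CCOO-]/[(CH3)3CCOOH]) = 5.086 + log(1.7/0.24)
pH = 5.086 + (+0.850) = 5.94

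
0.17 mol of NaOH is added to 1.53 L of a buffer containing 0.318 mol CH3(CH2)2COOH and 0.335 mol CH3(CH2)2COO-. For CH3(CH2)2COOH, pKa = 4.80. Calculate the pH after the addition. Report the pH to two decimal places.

pH = 5.33

OH- converts CH3(CH2)2COOH to CH3(CH2)2COO-: CH3(CH2)2COOH → 0.148 mol, CH3(CH2)2COO- → 0.505 mol.
Henderson–Hasselbalch with mole ratio 0.505/0.148: pH = 4.80 + (+0.533)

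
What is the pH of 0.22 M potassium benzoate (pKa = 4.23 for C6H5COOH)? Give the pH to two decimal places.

pH = 8.79

C6H5COO- is the conjugate base of the weak acid C6H5COOH.
Ka = 10^(−4.23) = 5.89 × 10^-5
Kb = Kw/Ka = 1.0×10^-14 / 5.89 × 10^-5 = 1.70 × 10^-10
Kb = x²/(0.22 − x) = 1.70 × 10^-10
Assume x ≪ 0.22: x ≈ √(1.70 × 10^-10 × 0.22) = 6.12 × 10^-6 M
(x/C₀ = 0.0028% < 5%, so the approximation holds.)
pOH = −log(6.12 × 10^-6) = 5.21; pH = 14.00 − 5.21 = 8.79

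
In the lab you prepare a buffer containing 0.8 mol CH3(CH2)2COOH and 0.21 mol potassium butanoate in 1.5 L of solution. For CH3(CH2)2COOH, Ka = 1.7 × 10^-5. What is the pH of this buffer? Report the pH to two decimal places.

pKa = −log(1.7 × 10^-5) = 4.770
Using pH = pKa + log([base]/[acid]) with [base]/[acid] = 0.21/0.8:
pH = 4.770 + (-0.581) = 4.19

pH = 4.19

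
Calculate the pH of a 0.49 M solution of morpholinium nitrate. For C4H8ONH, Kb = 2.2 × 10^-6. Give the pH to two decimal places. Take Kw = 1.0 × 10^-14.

pH = 4.33

C4H8ONH2+ is the conjugate acid of the weak base C4H8ONH.
Ka = Kw/Kb = 1.0×10^-14 / 2.2 × 10^-6 = 4.55 × 10^-9
From the ICE table, Ka = [H+]²/(0.49 − [H+]) = 4.55 × 10^-9.
Since Ka ≪ C₀, [H+] ≈ √(Ka·C₀) = 4.72 × 10^-5 M.
pH = −log[H+] = −log(4.72 × 10^-5) = 4.33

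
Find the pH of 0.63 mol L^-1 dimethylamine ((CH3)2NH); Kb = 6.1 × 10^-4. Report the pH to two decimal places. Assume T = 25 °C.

(CH3)2NH + H2O ⇌ (CH3)2NH2+ + OH-
Let x = [OH-] at equilibrium. Kb = x²/(0.63 − x).
Since Kb ≪ C₀, x ≈ √(Kb·C₀) = 1.96 × 10^-2 M.
pOH = −log(1.96 × 10^-2) = 1.71; pH = 14.00 − 1.71 = 12.29

pH = 12.29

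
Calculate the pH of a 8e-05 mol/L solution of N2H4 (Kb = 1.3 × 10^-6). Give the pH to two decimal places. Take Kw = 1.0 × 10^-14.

N2H4 + H2O ⇌ N2H5+ + OH-
From the ICE table, Kb = [OH-]²/(8e-05 − [OH-]) = 1.3 × 10^-6.
The 5% rule fails; solving [OH-]² + Kb·[OH-] − Kb·C₀ = 0 exactly:
[OH-] = [−1.3e-06 + √(1.3e-06² + 4.16e-10)]/2 = 9.57 × 10^-6 M
pOH = −log(9.57 × 10^-6) = 5.02; pH = 14.00 − 5.02 = 8.98

pH = 8.98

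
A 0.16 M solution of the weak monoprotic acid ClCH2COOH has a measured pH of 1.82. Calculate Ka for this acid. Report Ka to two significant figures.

Ka = 1.6 × 10^-3

[H+] = 10^(-1.82) = 1.51 × 10^-2 M
At equilibrium [HA] = 0.16 − 1.51 × 10^-2 = 1.45 × 10^-1 M
Ka = [H+][A-]/[HA] = (1.51 × 10^-2)² / 1.45 × 10^-1 = 1.6 × 10^-3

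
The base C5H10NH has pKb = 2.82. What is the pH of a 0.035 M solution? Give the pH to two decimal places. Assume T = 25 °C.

C5H10NH + H2O ⇌ C5H10NH2+ + OH-
Kb = 10^(−2.82) = 1.51 × 10^-3
From the ICE table, Kb = [OH-]²/(0.035 − [OH-]) = 1.51 × 10^-3.
[OH-] is not negligible relative to C₀; solve [OH-]² + 0.00151·[OH-] − 5.29e-05 = 0.
[OH-] = [−0.00151 + √(0.00151² + 0.000211)]/2 = 6.55 × 10^-3 M
pOH = 2.18, so pH = 14.00 − pOH = 11.82

pH = 11.82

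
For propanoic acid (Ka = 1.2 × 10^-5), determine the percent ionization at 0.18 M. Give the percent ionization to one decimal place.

0.8%

CH3CH2COOH ⇌ CH3CH2COO- + H+; let x = [H+] at equilibrium.
x ≈ √(Ka·C₀) = √(1.2 × 10^-5 × 0.18) = 1.47 × 10^-3 M
% ionization = x/C₀ × 100% = 1.47 × 10^-3/0.18 × 100% = 0.8%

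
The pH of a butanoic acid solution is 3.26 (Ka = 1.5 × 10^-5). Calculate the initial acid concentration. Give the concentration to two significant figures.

[H+] = 10^(-3.26) = 5.50 × 10^-4 M = x
Ka = x²/(C₀ − x) ⇒ C₀ = x + x²/Ka
C₀ = 5.50 × 10^-4 + (5.50 × 10^-4)²/(1.5 × 10^-5) = 2.07 × 10^-2 M

C₀ = 2.1 × 10^-2 M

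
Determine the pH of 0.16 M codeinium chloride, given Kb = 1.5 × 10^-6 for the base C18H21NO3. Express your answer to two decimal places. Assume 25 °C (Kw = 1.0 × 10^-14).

pH = 4.49

C18H22NO3+ is the conjugate acid of the weak base C18H21NO3.
Ka = Kw/Kb = 1.0×10^-14 / 1.5 × 10^-6 = 6.67 × 10^-9
Ka = x²/(0.16 − x) = 6.67 × 10^-9
Assume x ≪ 0.16: x ≈ √(6.67 × 10^-9 × 0.16) = 3.27 × 10^-5 M
(x/C₀ = 0.02% < 5%, so the approximation holds.)
pH = −log[H+] = −log(3.27 × 10^-5) = 4.49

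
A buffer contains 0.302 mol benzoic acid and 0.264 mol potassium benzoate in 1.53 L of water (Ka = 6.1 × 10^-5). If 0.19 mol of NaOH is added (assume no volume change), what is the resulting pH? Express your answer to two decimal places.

pH = 4.82

OH- converts C6H5COOH to C6H5COO-: C6H5COOH → 0.112 mol, C6H5COO- → 0.454 mol.
pKa = −log(6.1 × 10^-5) = 4.215
pH = pKa + log([A⁻]/[HA]) = 4.215 + log(0.454/0.112) = 4.215 +0.608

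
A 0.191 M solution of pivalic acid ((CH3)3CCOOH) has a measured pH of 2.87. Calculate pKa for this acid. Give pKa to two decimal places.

[H+] = 10^(-2.87) = 1.35 × 10^-3 M
At equilibrium [HA] = 0.191 − 1.35 × 10^-3 = 1.90 × 10^-1 M
Ka = [H+][A-]/[HA] = (1.35 × 10^-3)² / 1.90 × 10^-1 = 9.59 × 10^-6
pKa = -log(9.59 × 10^-6) = 5.02

pKa = 5.02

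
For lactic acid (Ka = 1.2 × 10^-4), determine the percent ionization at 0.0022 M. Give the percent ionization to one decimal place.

20.8%

CH3CH(OH)COOH ⇌ CH3CH(OH)COO- + H+; let x = [H+] at equilibrium.
Solve x² + 0.00012x − 2.64e-07 = 0 → x = 4.57 × 10^-4 M
Fraction ionized = 4.57 × 10^-4 / 0.0022 = 0.2077 → 20.8%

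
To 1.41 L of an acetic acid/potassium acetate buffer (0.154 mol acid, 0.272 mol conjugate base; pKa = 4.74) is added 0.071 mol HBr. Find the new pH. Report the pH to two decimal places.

Added H+ converts CH3COO- to CH3COOH: CH3COOH → 0.225 mol, CH3COO- → 0.201 mol.
pH = pKa + log(n_CH3COO-/n_CH3COOH) = 4.74 + log(0.201/0.225) = 4.74 + (-0.049)

pH = 4.69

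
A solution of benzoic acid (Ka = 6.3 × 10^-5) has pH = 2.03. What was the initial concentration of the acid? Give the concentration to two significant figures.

C₀ = 1.4 M

[H+] = 10^(-2.03) = 9.33 × 10^-3 M = x
Ka = x²/(C₀ − x) ⇒ C₀ = x + x²/Ka
C₀ = 9.33 × 10^-3 + (9.33 × 10^-3)²/(6.3 × 10^-5) = 1.39 M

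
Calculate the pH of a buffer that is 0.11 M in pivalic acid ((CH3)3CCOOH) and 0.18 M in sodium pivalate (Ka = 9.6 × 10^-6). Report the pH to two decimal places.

pH = 5.23

pKa = −log(9.6 × 10^-6) = 5.018
Henderson–Hasselbalch: pH = pKa + log([(CH3)3CCOO-]/[(CH3)3CCOOH]) = 5.018 + log(0.18/0.11)
pH = 5.018 + (+0.214) = 5.23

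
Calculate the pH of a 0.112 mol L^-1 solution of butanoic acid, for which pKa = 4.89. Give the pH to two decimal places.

CH3(CH2)2COOH ⇌ CH3(CH2)2COO- + H+
Ka = 10^(−4.89) = 1.29 × 10^-5
From the ICE table, Ka = x²/(0.112 − x) = 1.29 × 10^-5.
Since Ka ≪ C₀, x ≈ √(Ka·C₀) = 1.20 × 10^-3 M.
Check: 1.1% ionized — well under 5%, approximation valid.
pH = −log[H+] = −log(1.20 × 10^-3) = 2.92

pH = 2.92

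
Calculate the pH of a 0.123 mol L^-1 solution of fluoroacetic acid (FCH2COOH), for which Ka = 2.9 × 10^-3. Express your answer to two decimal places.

FCH2COOH ⇌ FCH2COO- + H+
Ka = [H+]²/(0.123 − [H+]) = 2.9 × 10^-3
The 5% rule fails; solving [H+]² + Ka·[H+] − Ka·C₀ = 0 exactly:
[H+] = [−0.0029 + √(0.0029² + 0.00143)]/2 = 1.75 × 10^-2 M
pH = −log(1.75 × 10^-2) = 1.76

pH = 1.76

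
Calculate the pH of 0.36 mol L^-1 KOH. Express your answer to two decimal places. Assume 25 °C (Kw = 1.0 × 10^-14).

pH = 13.56

KOH is a strong base; [OH-] = 0.36 M.
pOH = -log(0.36) = 0.44
pH = 14.00 - 0.44 = 13.56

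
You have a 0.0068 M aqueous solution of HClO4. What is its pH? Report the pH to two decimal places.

HClO4 is a strong acid and dissociates completely, so [H+] = 0.0068 M.
pH = -log(0.0068) = 2.17

pH = 2.17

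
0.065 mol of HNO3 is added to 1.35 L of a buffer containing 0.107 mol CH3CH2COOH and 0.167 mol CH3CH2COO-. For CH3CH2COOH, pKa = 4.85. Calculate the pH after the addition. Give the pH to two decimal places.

pH = 4.62

After neutralization: n(CH3CH2COOH) = 0.172 mol, n(CH3CH2COO-) = 0.102 mol.
pH = pKa + log(n_CH3CH2COO-/n_CH3CH2COOH) = 4.85 + log(0.102/0.172) = 4.85 + (-0.227)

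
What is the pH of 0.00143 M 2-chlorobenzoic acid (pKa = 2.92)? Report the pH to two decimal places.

ClC6H4COOH ⇌ ClC6H4COO- + H+
Ka = 10^(−2.92) = 1.20 × 10^-3
Ka = [H+]²/(0.00143 − [H+]) = 1.20 × 10^-3
The 5% rule fails; solving [H+]² + Ka·[H+] − Ka·C₀ = 0 exactly:
[H+] = [−0.0012 + √(0.0012² + 6.86e-06)]/2 = 8.41 × 10^-4 M
pH = −log(8.41 × 10^-4) = 3.08

pH = 3.08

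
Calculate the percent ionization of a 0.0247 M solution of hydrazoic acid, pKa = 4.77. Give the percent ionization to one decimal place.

2.6%

HN3 ⇌ N3- + H+; let x = [H+] at equilibrium.
Ka = 10^(−4.77) = 1.70 × 10^-5
x ≈ √(Ka·C₀) = √(1.70 × 10^-5 × 0.0247) = 6.48 × 10^-4 M
Fraction ionized = 6.48 × 10^-4 / 0.0247 = 0.0262 → 2.6%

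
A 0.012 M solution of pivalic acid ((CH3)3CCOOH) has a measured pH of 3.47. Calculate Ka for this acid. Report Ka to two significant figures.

Ka = 9.8 × 10^-6

[H+] = 10^(-3.47) = 3.39 × 10^-4 M
At equilibrium [HA] = 0.012 − 3.39 × 10^-4 = 1.17 × 10^-2 M
Ka = [H+][A-]/[HA] = (3.39 × 10^-4)² / 1.17 × 10^-2 = 9.8 × 10^-6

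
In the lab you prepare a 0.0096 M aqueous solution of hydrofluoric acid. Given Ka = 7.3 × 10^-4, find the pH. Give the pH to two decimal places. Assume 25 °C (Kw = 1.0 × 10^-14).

HF ⇌ F- + H+
Ka = [H+]²/(0.0096 − [H+]) = 7.3 × 10^-4
[H+] is not negligible relative to C₀; solve [H+]² + 0.00073·[H+] − 7.01e-06 = 0.
[H+] = (−Ka + √(Ka² + 4·Ka·C₀))/2 = 2.31 × 10^-3 M
pH = −log(2.31 × 10^-3) = 2.64

pH = 2.64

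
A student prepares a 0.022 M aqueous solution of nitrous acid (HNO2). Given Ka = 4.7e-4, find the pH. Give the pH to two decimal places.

pH = 2.52

HNO2 ⇌ NO2- + H+
Let x = [H+] at equilibrium. Ka = x²/(0.022 − x).
Here C₀/Ka ≈ 46.8, so the small-x approximation fails. Use the quadratic:
x = [−0.00047 + √(0.00047² + 4.14e-05)]/2 = 2.99 × 10^-3 M
pH = −log[H+] = −log(2.99 × 10^-3) = 2.52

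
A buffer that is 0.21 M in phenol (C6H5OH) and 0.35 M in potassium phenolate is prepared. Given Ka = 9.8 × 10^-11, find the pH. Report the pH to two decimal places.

pKa = −log(9.8 × 10^-11) = 10.009
Using pH = pKa + log([base]/[acid]) with [base]/[acid] = 0.35/0.21:
pH = 10.009 + (+0.222) = 10.23

pH = 10.23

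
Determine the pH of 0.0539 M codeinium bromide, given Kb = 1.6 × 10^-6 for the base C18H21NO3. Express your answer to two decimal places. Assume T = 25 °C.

pH = 4.74

C18H22NO3+ is the conjugate acid of the weak base C18H21NO3.
Ka = Kw/Kb = 1.0×10^-14 / 1.6 × 10^-6 = 6.25 × 10^-9
Ka = x²/(0.0539 − x) = 6.25 × 10^-9
Since Ka ≪ C₀, x ≈ √(Ka·C₀) = 1.84 × 10^-5 M.
pH = −log[H+] = −log(1.84 × 10^-5) = 4.74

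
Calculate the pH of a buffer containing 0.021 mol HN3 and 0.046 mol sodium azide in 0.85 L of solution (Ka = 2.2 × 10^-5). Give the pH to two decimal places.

pH = 5.00

pKa = −log(2.2 × 10^-5) = 4.658
Henderson–Hasselbalch: pH = pKa + log([N3-]/[HN3]) = 4.658 + log(0.046/0.021)
pH = 4.658 + (+0.341) = 5.00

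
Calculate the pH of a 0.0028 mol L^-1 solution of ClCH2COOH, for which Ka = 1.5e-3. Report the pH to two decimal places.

ClCH2COOH ⇌ ClCH2COO- + H+
From the ICE table, Ka = x²/(0.0028 − x) = 1.5 × 10^-3.
The 5% rule fails; solving x² + Ka·x − Ka·C₀ = 0 exactly:
x = (−Ka + √(Ka² + 4·Ka·C₀))/2 = 1.43 × 10^-3 M
pH = −log[H+] = −log(1.43 × 10^-3) = 2.84

pH = 2.84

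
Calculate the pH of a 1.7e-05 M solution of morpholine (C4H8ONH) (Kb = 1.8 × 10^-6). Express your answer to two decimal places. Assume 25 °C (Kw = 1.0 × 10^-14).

C4H8ONH + H2O ⇌ C4H8ONH2+ + OH-
From the ICE table, Kb = x²/(1.7e-05 − x) = 1.8 × 10^-6.
x is not negligible relative to C₀; solve x² + 1.8e-06·x − 3.06e-11 = 0.
x = (−Kb + √(Kb² + 4·Kb·C₀))/2 = 4.70 × 10^-6 M
pOH = −log(4.70 × 10^-6) = 5.33; pH = 14.00 − 5.33 = 8.67

pH = 8.67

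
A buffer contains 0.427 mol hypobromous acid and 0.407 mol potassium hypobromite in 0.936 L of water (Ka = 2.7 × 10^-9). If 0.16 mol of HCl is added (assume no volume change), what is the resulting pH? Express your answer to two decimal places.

pH = 8.19

Added H+ converts OBr- to HOBr: HOBr → 0.587 mol, OBr- → 0.247 mol.
pKa = −log(2.7 × 10^-9) = 8.569
pH = pKa + log([A⁻]/[HA]) = 8.569 + log(0.247/0.587) = 8.569 -0.376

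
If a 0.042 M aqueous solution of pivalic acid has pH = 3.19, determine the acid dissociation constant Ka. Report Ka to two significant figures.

[H+] = 10^(-3.19) = 6.46 × 10^-4 M
At equilibrium [HA] = 0.042 − 6.46 × 10^-4 = 4.14 × 10^-2 M
Ka = [H+][A-]/[HA] = (6.46 × 10^-4)² / 4.14 × 10^-2 = 1.0 × 10^-5

Ka = 1.0 × 10^-5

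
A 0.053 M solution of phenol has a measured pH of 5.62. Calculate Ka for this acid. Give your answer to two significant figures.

Ka = 1.1 × 10^-10

[H+] = 10^(-5.62) = 2.40 × 10^-6 M
At equilibrium [HA] = 0.053 − 2.40 × 10^-6 = 5.30 × 10^-2 M
Ka = [H+][A-]/[HA] = (2.40 × 10^-6)² / 5.30 × 10^-2 = 1.1 × 10^-10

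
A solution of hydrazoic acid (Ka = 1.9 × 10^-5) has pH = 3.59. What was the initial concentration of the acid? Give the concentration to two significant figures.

[H+] = 10^(-3.59) = 2.57 × 10^-4 M = x
Ka = x²/(C₀ − x) ⇒ C₀ = x + x²/Ka
C₀ = 2.57 × 10^-4 + (2.57 × 10^-4)²/(1.9 × 10^-5) = 3.73 × 10^-3 M

C₀ = 3.7 × 10^-3 M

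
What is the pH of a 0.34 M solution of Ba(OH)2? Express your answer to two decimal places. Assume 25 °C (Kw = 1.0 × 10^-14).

pH = 13.83

Ba(OH)2 is a strong base (each formula unit releases 2 OH-); [OH-] = 0.68 M.
pOH = -log(0.68) = 0.17
pH = 14.00 - 0.17 = 13.83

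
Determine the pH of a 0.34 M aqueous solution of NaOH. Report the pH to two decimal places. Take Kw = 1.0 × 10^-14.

NaOH is a strong base; [OH-] = 0.34 M.
pOH = -log(0.34) = 0.47
pH = 14.00 - 0.47 = 13.53

pH = 13.53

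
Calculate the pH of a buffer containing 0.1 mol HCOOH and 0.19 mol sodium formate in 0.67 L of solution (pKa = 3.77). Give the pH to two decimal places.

pH = 4.05

Using pH = pKa + log([base]/[acid]) with [base]/[acid] = 0.19/0.1:
pH = 3.77 + (+0.279) = 4.05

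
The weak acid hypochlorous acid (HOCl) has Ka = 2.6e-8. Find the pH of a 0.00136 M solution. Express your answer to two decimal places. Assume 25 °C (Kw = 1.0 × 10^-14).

HOCl ⇌ OCl- + H+
Ka = [H+]²/(0.00136 − [H+]) = 2.6 × 10^-8
Neglecting [H+] in the denominator: [H+] = √(2.6 × 10^-8 × 0.00136) = 5.95 × 10^-6 M
([H+]/C₀ = 0.44% < 5%, so the approximation holds.)
pH = −log(5.95 × 10^-6) = 5.23

pH = 5.23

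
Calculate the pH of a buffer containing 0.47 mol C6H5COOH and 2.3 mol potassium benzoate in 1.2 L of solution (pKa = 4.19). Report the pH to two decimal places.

Henderson–Hasselbalch: pH = pKa + log([C6H5COO-]/[C6H5COOH]) = 4.19 + log(2.3/0.47)
pH = 4.19 + (+0.690) = 4.88

pH = 4.88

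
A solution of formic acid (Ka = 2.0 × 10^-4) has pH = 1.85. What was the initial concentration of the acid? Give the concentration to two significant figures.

C₀ = 1.0 M

[H+] = 10^(-1.85) = 1.41 × 10^-2 M = x
Ka = x²/(C₀ − x) ⇒ C₀ = x + x²/Ka
C₀ = 1.41 × 10^-2 + (1.41 × 10^-2)²/(2.0 × 10^-4) = 1.01 M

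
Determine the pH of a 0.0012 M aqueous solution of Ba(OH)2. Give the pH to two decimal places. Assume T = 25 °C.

Ba(OH)2 is a strong base (each formula unit releases 2 OH-); [OH-] = 0.0024 M.
pOH = -log(0.0024) = 2.62
pH = 14.00 - 2.62 = 11.38

pH = 11.38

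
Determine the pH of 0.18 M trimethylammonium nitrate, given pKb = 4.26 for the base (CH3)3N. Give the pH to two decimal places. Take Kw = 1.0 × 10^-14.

(CH3)3NH+ is the conjugate acid of the weak base (CH3)3N.
Kb = 10^(−4.26) = 5.50 × 10^-5
Ka = Kw/Kb = 1.0×10^-14 / 5.50 × 10^-5 = 1.82 × 10^-10
Ka = [H+]²/(0.18 − [H+]) = 1.82 × 10^-10
Assume [H+] ≪ 0.18: [H+] ≈ √(1.82 × 10^-10 × 0.18) = 5.72 × 10^-6 M
Check: 0.0032% ionized — well under 5%, approximation valid.
pH = −log(5.72 × 10^-6) = 5.24

pH = 5.24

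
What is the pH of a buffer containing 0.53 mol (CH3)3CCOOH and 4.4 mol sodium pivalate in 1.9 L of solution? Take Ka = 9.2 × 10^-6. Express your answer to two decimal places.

pH = 5.96

pKa = −log(9.2 × 10^-6) = 5.036
pH = pKa + log([A⁻]/[HA]) = 5.036 + log(4.4/0.53)
pH = 5.036 + (+0.919) = 5.96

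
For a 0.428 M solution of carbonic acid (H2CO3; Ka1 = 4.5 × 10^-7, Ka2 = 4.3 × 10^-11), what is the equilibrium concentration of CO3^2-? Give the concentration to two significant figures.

First ionization gives [H+] ≈ [HCO3-] = 4.39 × 10^-4 M.
Second step: Ka2 = [H+][CO3^2-]/[HCO3-] ≈ [CO3^2-] (since [H+] ≈ [HCO3-]).
So [CO3^2-] ≈ Ka2.

4.3 × 10^-11 M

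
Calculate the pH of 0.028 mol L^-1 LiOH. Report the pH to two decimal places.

LiOH is a strong base; [OH-] = 0.028 M.
pOH = -log(0.028) = 1.55
pH = 14.00 - 1.55 = 12.45

pH = 12.45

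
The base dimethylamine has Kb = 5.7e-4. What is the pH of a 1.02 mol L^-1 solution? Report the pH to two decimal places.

pH = 12.38

(CH3)2NH + H2O ⇌ (CH3)2NH2+ + OH-
From the ICE table, Kb = x²/(1.02 − x) = 5.7 × 10^-4.
Neglecting x in the denominator: x = √(5.7 × 10^-4 × 1.02) = 2.41 × 10^-2 M
Check: 2.4% ionized — well under 5%, approximation valid.
pOH = −log(2.41 × 10^-2) = 1.62; pH = 14.00 − 1.62 = 12.38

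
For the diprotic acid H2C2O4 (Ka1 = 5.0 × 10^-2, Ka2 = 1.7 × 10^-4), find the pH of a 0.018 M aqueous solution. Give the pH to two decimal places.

pH = 1.85

Since Ka1 ≫ Ka2, the first ionization dominates [H+].
Ka1 = x²/(0.018 − x) = 5.0 × 10^-2
Solving the quadratic: x = (−Ka1 + √(Ka1² + 4·Ka1·C₀))/2 = 1.41 × 10^-2 M
pH = −log(1.41 × 10^-2) = 1.85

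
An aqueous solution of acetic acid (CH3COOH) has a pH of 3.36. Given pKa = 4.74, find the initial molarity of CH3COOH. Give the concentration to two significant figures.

C₀ = 1.1 × 10^-2 M

[H+] = 10^(-3.36) = 4.37 × 10^-4 M = x
Ka = 10^(−4.74) = 1.82 × 10^-5
Ka = x²/(C₀ − x) ⇒ C₀ = x + x²/Ka
C₀ = 4.37 × 10^-4 + (4.37 × 10^-4)²/(1.82 × 10^-5) = 1.09 × 10^-2 M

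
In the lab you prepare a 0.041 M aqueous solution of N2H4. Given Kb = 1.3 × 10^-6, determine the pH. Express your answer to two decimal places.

N2H4 + H2O ⇌ N2H5+ + OH-
Kb = x²/(0.041 − x) = 1.3 × 10^-6
Assume x ≪ 0.041: x ≈ √(1.3 × 10^-6 × 0.041) = 2.31 × 10^-4 M
Check: 0.56% ionized — well under 5%, approximation valid.
pOH = −log(2.31 × 10^-4) = 3.64; pH = 14.00 − 3.64 = 10.36

pH = 10.36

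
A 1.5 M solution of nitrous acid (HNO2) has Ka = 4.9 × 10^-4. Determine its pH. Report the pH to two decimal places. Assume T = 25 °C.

HNO2 ⇌ NO2- + H+
From the ICE table, Ka = [H+]²/(1.5 − [H+]) = 4.9 × 10^-4.
Since Ka ≪ C₀, [H+] ≈ √(Ka·C₀) = 2.71 × 10^-2 M.
pH = −log[H+] = −log(2.71 × 10^-2) = 1.57

pH = 1.57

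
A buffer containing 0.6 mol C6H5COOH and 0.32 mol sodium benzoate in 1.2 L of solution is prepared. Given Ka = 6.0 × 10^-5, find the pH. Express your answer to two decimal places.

pH = 3.95

pKa = −log(6.0 × 10^-5) = 4.222
pH = pKa + log([A⁻]/[HA]) = 4.222 + log(0.32/0.6)
pH = 4.222 + (-0.273) = 3.95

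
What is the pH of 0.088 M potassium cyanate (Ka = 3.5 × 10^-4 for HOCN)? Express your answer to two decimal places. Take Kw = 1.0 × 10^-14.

pH = 8.20

OCN- is the conjugate base of the weak acid HOCN.
Kb = Kw/Ka = 1.0×10^-14 / 3.5 × 10^-4 = 2.86 × 10^-11
From the ICE table, Kb = x²/(0.088 − x) = 2.86 × 10^-11.
Neglecting x in the denominator: x = √(2.86 × 10^-11 × 0.088) = 1.59 × 10^-6 M
pOH = 5.80, so pH = 14.00 − pOH = 8.20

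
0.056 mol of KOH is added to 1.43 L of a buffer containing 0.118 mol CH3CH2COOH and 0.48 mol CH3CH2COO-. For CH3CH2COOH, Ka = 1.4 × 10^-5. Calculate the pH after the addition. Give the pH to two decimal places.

pH = 5.79

OH- converts CH3CH2COOH to CH3CH2COO-: CH3CH2COOH → 0.062 mol, CH3CH2COO- → 0.536 mol.
pKa = −log(1.4 × 10^-5) = 4.854
pH = pKa + log(n_CH3CH2COO-/n_CH3CH2COOH) = 4.854 + log(0.536/0.062) = 4.854 + (+0.937)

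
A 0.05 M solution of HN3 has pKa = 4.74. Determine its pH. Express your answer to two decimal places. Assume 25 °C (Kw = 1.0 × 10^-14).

HN3 ⇌ N3- + H+
Ka = 10^(−4.74) = 1.82 × 10^-5
Ka = [H+]²/(0.05 − [H+]) = 1.82 × 10^-5
Neglecting [H+] in the denominator: [H+] = √(1.82 × 10^-5 × 0.05) = 9.54 × 10^-4 M
pH = −log[H+] = −log(9.54 × 10^-4) = 3.02

pH = 3.02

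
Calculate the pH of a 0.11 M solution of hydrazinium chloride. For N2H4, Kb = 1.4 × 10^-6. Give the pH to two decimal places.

N2H5+ is the conjugate acid of the weak base N2H4.
Ka = Kw/Kb = 1.0×10^-14 / 1.4 × 10^-6 = 7.14 × 10^-9
From the ICE table, Ka = [H+]²/(0.11 − [H+]) = 7.14 × 10^-9.
Assume [H+] ≪ 0.11: [H+] ≈ √(7.14 × 10^-9 × 0.11) = 2.80 × 10^-5 M
([H+]/C₀ = 0.025% < 5%, so the approximation holds.)
pH = −log(2.80 × 10^-5) = 4.55

pH = 4.55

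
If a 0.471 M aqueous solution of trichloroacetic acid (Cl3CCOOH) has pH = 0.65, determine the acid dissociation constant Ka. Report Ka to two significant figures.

Ka = 2.0 × 10^-1

[H+] = 10^(-0.65) = 2.24 × 10^-1 M
At equilibrium [HA] = 0.471 − 2.24 × 10^-1 = 2.47 × 10^-1 M
Ka = [H+][A-]/[HA] = (2.24 × 10^-1)² / 2.47 × 10^-1 = 2.0 × 10^-1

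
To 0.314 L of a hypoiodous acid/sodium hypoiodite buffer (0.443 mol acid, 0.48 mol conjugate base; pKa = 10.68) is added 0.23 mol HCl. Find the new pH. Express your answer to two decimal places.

pH = 10.25

Added H+ converts OI- to HOI: HOI → 0.673 mol, OI- → 0.25 mol.
pH = pKa + log([A⁻]/[HA]) = 10.68 + log(0.25/0.673) = 10.68 -0.430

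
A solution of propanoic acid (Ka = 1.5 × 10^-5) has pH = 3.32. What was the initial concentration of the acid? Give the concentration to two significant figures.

[H+] = 10^(-3.32) = 4.79 × 10^-4 M = x
Ka = x²/(C₀ − x) ⇒ C₀ = x + x²/Ka
C₀ = 4.79 × 10^-4 + (4.79 × 10^-4)²/(1.5 × 10^-5) = 1.58 × 10^-2 M

C₀ = 1.6 × 10^-2 M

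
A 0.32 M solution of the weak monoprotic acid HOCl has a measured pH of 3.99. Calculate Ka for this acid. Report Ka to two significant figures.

[H+] = 10^(-3.99) = 1.02 × 10^-4 M
At equilibrium [HA] = 0.32 − 1.02 × 10^-4 = 3.20 × 10^-1 M
Ka = [H+][A-]/[HA] = (1.02 × 10^-4)² / 3.20 × 10^-1 = 3.3 × 10^-8

Ka = 3.3 × 10^-8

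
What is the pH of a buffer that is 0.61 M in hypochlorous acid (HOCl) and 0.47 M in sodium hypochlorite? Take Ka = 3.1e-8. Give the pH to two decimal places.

pH = 7.40

pKa = −log(3.1 × 10^-8) = 7.509
Using pH = pKa + log([base]/[acid]) with [base]/[acid] = 0.47/0.61:
pH = 7.509 + (-0.113) = 7.40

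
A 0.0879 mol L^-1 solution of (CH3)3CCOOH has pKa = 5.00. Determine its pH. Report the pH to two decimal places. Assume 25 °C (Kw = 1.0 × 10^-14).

pH = 3.03

(CH3)3CCOOH ⇌ (CH3)3CCOO- + H+
Ka = 10^(−5.00) = 1.00 × 10^-5
From the ICE table, Ka = [H+]²/(0.0879 − [H+]) = 1.00 × 10^-5.
Neglecting [H+] in the denominator: [H+] = √(1.00 × 10^-5 × 0.0879) = 9.38 × 10^-4 M
pH = −log(9.38 × 10^-4) = 3.03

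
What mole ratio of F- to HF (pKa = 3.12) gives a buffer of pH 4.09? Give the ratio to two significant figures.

ratio = 9.3

pH = pKa + log(r) ⇒ log(r) = 4.09 − 3.12 = +0.97
r = [F-]/[HF] = 10^(+0.97) = 9.33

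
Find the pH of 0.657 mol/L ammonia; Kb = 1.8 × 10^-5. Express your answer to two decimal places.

NH3 + H2O ⇌ NH4+ + OH-
From the ICE table, Kb = [OH-]²/(0.657 − [OH-]) = 1.8 × 10^-5.
Neglecting [OH-] in the denominator: [OH-] = √(1.8 × 10^-5 × 0.657) = 3.44 × 10^-3 M
([OH-]/C₀ = 0.52% < 5%, so the approximation holds.)
pOH = −log(3.44 × 10^-3) = 2.46; pH = 14.00 − 2.46 = 11.54

pH = 11.54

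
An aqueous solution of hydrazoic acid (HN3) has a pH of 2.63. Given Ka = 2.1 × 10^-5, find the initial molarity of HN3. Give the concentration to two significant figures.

[H+] = 10^(-2.63) = 2.34 × 10^-3 M = x
Ka = x²/(C₀ − x) ⇒ C₀ = x + x²/Ka
C₀ = 2.34 × 10^-3 + (2.34 × 10^-3)²/(2.1 × 10^-5) = 2.63 × 10^-1 M

C₀ = 2.6 × 10^-1 M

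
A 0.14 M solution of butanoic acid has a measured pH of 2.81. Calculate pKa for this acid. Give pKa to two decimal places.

pKa = 4.76

[H+] = 10^(-2.81) = 1.55 × 10^-3 M
At equilibrium [HA] = 0.14 − 1.55 × 10^-3 = 1.38 × 10^-1 M
Ka = [H+][A-]/[HA] = (1.55 × 10^-3)² / 1.38 × 10^-1 = 1.74 × 10^-5
pKa = -log(1.74 × 10^-5) = 4.76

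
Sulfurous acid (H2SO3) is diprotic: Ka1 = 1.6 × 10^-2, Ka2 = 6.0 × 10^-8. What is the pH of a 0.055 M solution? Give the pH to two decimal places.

pH = 1.64

Ka1 ≫ Ka2, so treat the first dissociation as the only significant source of H+.
Ka1 = x²/(0.055 − x) = 1.6 × 10^-2
Solving the quadratic: x = (−Ka1 + √(Ka1² + 4·Ka1·C₀))/2 = 2.27 × 10^-2 M
pH = −log(2.27 × 10^-2) = 1.64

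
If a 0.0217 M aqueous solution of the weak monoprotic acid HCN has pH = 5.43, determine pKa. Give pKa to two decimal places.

[H+] = 10^(-5.43) = 3.72 × 10^-6 M
At equilibrium [HA] = 0.0217 − 3.72 × 10^-6 = 2.17 × 10^-2 M
Ka = [H+][A-]/[HA] = (3.72 × 10^-6)² / 2.17 × 10^-2 = 6.38 × 10^-10
pKa = -log(6.38 × 10^-10) = 9.20

pKa = 9.20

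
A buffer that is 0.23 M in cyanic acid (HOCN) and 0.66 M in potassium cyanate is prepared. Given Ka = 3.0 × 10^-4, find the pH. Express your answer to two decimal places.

pH = 3.98

pKa = −log(3.0 × 10^-4) = 3.523
pH = pKa + log([A⁻]/[HA]) = 3.523 + log(0.66/0.23)
pH = 3.523 + (+0.458) = 3.98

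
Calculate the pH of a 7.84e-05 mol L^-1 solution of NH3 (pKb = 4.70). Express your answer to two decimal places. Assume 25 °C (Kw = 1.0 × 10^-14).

pH = 9.49

NH3 + H2O ⇌ NH4+ + OH-
Kb = 10^(−4.70) = 2.00 × 10^-5
Kb = [OH-]²/(7.84e-05 − [OH-]) = 2.00 × 10^-5
Here C₀/Kb ≈ 3.92, so the small-[OH-] approximation fails. Use the quadratic:
[OH-] = (−Kb + √(Kb² + 4·Kb·C₀))/2 = 3.08 × 10^-5 M
pOH = 4.51, so pH = 14.00 − pOH = 9.49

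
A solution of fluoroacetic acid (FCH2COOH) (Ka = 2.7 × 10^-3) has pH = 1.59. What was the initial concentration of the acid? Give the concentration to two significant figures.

C₀ = 2.7 × 10^-1 M

[H+] = 10^(-1.59) = 2.57 × 10^-2 M = x
Ka = x²/(C₀ − x) ⇒ C₀ = x + x²/Ka
C₀ = 2.57 × 10^-2 + (2.57 × 10^-2)²/(2.7 × 10^-3) = 2.70 × 10^-1 M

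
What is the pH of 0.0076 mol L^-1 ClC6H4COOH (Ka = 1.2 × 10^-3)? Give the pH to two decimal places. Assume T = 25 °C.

pH = 2.61

ClC6H4COOH ⇌ ClC6H4COO- + H+
From the ICE table, Ka = [H+]²/(0.0076 − [H+]) = 1.2 × 10^-3.
The 5% rule fails; solving [H+]² + Ka·[H+] − Ka·C₀ = 0 exactly:
[H+] = [−0.0012 + √(0.0012² + 3.65e-05)]/2 = 2.48 × 10^-3 M
pH = −log(2.48 × 10^-3) = 2.61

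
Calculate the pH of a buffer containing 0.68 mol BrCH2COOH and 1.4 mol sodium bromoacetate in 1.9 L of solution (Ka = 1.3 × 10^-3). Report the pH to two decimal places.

pH = 3.20

pKa = −log(1.3 × 10^-3) = 2.886
pH = pKa + log([A⁻]/[HA]) = 2.886 + log(1.4/0.68)
pH = 2.886 + (+0.314) = 3.20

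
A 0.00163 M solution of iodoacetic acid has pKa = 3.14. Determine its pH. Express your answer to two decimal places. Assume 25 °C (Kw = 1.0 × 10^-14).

ICH2COOH ⇌ ICH2COO- + H+
Ka = 10^(−3.14) = 7.24 × 10^-4
Let x = [H+] at equilibrium. Ka = x²/(0.00163 − x).
The 5% rule fails; solving x² + Ka·x − Ka·C₀ = 0 exactly:
x = [−0.000724 + √(0.000724² + 4.72e-06)]/2 = 7.83 × 10^-4 M
pH = −log(7.83 × 10^-4) = 3.11

pH = 3.11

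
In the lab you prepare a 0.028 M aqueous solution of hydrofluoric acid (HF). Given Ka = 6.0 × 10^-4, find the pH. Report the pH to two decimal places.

pH = 2.42

HF ⇌ F- + H+
Ka = x²/(0.028 − x) = 6.0 × 10^-4
x is not negligible relative to C₀; solve x² + 0.0006·x − 1.68e-05 = 0.
x = [−0.0006 + √(0.0006² + 6.72e-05)]/2 = 3.81 × 10^-3 M
pH = −log(3.81 × 10^-3) = 2.42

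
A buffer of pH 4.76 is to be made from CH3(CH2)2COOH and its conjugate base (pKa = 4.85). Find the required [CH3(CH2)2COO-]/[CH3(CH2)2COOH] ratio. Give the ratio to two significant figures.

pH = pKa + log(r) ⇒ log(r) = 4.76 − 4.85 = -0.09
r = [CH3(CH2)2COO-]/[CH3(CH2)2COOH] = 10^(-0.09) = 0.813

ratio = 0.81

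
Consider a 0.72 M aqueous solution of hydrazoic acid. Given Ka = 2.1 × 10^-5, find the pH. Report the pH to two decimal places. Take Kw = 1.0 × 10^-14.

pH = 2.41

HN3 ⇌ N3- + H+
From the ICE table, Ka = x²/(0.72 − x) = 2.1 × 10^-5.
Since Ka ≪ C₀, x ≈ √(Ka·C₀) = 3.89 × 10^-3 M.
(x/C₀ = 0.54% < 5%, so the approximation holds.)
pH = −log(3.89 × 10^-3) = 2.41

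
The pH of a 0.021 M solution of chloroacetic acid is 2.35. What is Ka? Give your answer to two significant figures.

[H+] = 10^(-2.35) = 4.47 × 10^-3 M
At equilibrium [HA] = 0.021 − 4.47 × 10^-3 = 1.65 × 10^-2 M
Ka = [H+][A-]/[HA] = (4.47 × 10^-3)² / 1.65 × 10^-2 = 1.2 × 10^-3

Ka = 1.2 × 10^-3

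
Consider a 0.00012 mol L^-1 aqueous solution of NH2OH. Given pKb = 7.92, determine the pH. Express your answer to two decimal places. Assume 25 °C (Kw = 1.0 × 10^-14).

pH = 8.08

NH2OH + H2O ⇌ NH3OH+ + OH-
Kb = 10^(−7.92) = 1.20 × 10^-8
From the ICE table, Kb = [OH-]²/(0.00012 − [OH-]) = 1.20 × 10^-8.
Neglecting [OH-] in the denominator: [OH-] = √(1.20 × 10^-8 × 0.00012) = 1.20 × 10^-6 M
Check: 1% ionized — well under 5%, approximation valid.
pOH = 5.92, so pH = 14.00 − pOH = 8.08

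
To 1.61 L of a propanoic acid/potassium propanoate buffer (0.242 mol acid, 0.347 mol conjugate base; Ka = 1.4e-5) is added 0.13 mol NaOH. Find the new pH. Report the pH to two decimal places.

pH = 5.48

OH- converts CH3CH2COOH to CH3CH2COO-: CH3CH2COOH → 0.112 mol, CH3CH2COO- → 0.477 mol.
pKa = −log(1.4 × 10^-5) = 4.854
pH = pKa + log(n_CH3CH2COO-/n_CH3CH2COOH) = 4.854 + log(0.477/0.112) = 4.854 + (+0.629)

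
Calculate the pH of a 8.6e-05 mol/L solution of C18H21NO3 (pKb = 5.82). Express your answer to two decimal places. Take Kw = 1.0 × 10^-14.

pH = 9.03

C18H21NO3 + H2O ⇌ C18H22NO3+ + OH-
Kb = 10^(−5.82) = 1.51 × 10^-6
Kb = [OH-]²/(8.6e-05 − [OH-]) = 1.51 × 10^-6
Here C₀/Kb ≈ 57, so the small-[OH-] approximation fails. Use the quadratic:
[OH-] = (−Kb + √(Kb² + 4·Kb·C₀))/2 = 1.07 × 10^-5 M
pOH = 4.97, so pH = 14.00 − pOH = 9.03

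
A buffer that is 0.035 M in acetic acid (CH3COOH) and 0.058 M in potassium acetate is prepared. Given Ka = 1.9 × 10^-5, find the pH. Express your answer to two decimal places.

pH = 4.94

pKa = −log(1.9 × 10^-5) = 4.721
Henderson–Hasselbalch: pH = pKa + log([CH3COO-]/[CH3COOH]) = 4.721 + log(0.058/0.035)
pH = 4.721 + (+0.219) = 4.94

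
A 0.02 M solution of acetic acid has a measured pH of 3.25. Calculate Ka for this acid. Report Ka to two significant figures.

[H+] = 10^(-3.25) = 5.62 × 10^-4 M
At equilibrium [HA] = 0.02 − 5.62 × 10^-4 = 1.94 × 10^-2 M
Ka = [H+][A-]/[HA] = (5.62 × 10^-4)² / 1.94 × 10^-2 = 1.6 × 10^-5

Ka = 1.6 × 10^-5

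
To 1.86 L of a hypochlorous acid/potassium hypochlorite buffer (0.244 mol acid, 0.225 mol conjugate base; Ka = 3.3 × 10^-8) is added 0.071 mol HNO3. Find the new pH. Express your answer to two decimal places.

pH = 7.17

Added H+ converts OCl- to HOCl: HOCl → 0.315 mol, OCl- → 0.154 mol.
pKa = −log(3.3 × 10^-8) = 7.481
Henderson–Hasselbalch with mole ratio 0.154/0.315: pH = 7.481 + (-0.311)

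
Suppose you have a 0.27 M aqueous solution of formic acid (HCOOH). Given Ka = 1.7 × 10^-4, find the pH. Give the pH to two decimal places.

pH = 2.17

HCOOH ⇌ HCOO- + H+
From the ICE table, Ka = [H+]²/(0.27 − [H+]) = 1.7 × 10^-4.
Since Ka ≪ C₀, [H+] ≈ √(Ka·C₀) = 6.77 × 10^-3 M.
([H+]/C₀ = 2.5% < 5%, so the approximation holds.)
pH = −log[H+] = −log(6.77 × 10^-3) = 2.17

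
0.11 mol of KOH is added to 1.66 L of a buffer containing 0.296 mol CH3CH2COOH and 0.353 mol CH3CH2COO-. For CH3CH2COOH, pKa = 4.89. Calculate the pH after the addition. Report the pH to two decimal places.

After neutralization: n(CH3CH2COOH) = 0.186 mol, n(CH3CH2COO-) = 0.463 mol.
pH = pKa + log([A⁻]/[HA]) = 4.89 + log(0.463/0.186) = 4.89 +0.396

pH = 5.29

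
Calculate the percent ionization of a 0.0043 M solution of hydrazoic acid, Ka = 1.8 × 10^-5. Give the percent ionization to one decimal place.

HN3 ⇌ N3- + H+; let x = [H+] at equilibrium.
Solve x² + 1.8e-05x − 7.74e-08 = 0 → x = 2.69 × 10^-4 M
% ionization = x/C₀ × 100% = 2.69 × 10^-4/0.0043 × 100% = 6.3%

6.3%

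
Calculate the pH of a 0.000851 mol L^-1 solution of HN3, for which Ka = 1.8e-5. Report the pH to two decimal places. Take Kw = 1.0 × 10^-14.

pH = 3.94

HN3 ⇌ N3- + H+
From the ICE table, Ka = [H+]²/(0.000851 − [H+]) = 1.8 × 10^-5.
The 5% rule fails; solving [H+]² + Ka·[H+] − Ka·C₀ = 0 exactly:
[H+] = [−1.8e-05 + √(1.8e-05² + 6.13e-08)]/2 = 1.15 × 10^-4 M
pH = −log(1.15 × 10^-4) = 3.94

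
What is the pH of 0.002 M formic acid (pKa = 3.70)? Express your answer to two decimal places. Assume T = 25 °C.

pH = 3.27

HCOOH ⇌ HCOO- + H+
Ka = 10^(−3.70) = 2.00 × 10^-4
Let x = [H+] at equilibrium. Ka = x²/(0.002 − x).
Here C₀/Ka ≈ 10, so the small-x approximation fails. Use the quadratic:
x = (−Ka + √(Ka² + 4·Ka·C₀))/2 = 5.40 × 10^-4 M
pH = −log(5.40 × 10^-4) = 3.27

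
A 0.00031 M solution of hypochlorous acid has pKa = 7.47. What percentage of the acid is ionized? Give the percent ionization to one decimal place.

1.0%

HOCl ⇌ OCl- + H+; let x = [H+] at equilibrium.
Ka = 10^(−7.47) = 3.39 × 10^-8
x ≈ √(Ka·C₀) = √(3.39 × 10^-8 × 0.00031) = 3.24 × 10^-6 M
% ionization = x/C₀ × 100% = 3.24 × 10^-6/0.00031 × 100% = 1.0%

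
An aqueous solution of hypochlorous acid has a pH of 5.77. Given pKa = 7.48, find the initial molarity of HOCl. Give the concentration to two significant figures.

[H+] = 10^(-5.77) = 1.70 × 10^-6 M = x
Ka = 10^(−7.48) = 3.31 × 10^-8
Ka = x²/(C₀ − x) ⇒ C₀ = x + x²/Ka
C₀ = 1.70 × 10^-6 + (1.70 × 10^-6)²/(3.31 × 10^-8) = 8.90 × 10^-5 M

C₀ = 8.9 × 10^-5 M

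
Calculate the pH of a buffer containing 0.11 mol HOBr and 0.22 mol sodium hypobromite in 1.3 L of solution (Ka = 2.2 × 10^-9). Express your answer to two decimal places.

pH = 8.96

pKa = −log(2.2 × 10^-9) = 8.658
Using pH = pKa + log([base]/[acid]) with [base]/[acid] = 0.22/0.11:
pH = 8.658 + (+0.301) = 8.96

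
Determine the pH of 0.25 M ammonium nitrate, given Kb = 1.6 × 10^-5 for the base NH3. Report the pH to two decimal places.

pH = 4.90

NH4+ is the conjugate acid of the weak base NH3.
Ka = Kw/Kb = 1.0×10^-14 / 1.6 × 10^-5 = 6.25 × 10^-10
From the ICE table, Ka = x²/(0.25 − x) = 6.25 × 10^-10.
Since Ka ≪ C₀, x ≈ √(Ka·C₀) = 1.25 × 10^-5 M.
Check: 0.005% ionized — well under 5%, approximation valid.
pH = −log[H+] = −log(1.25 × 10^-5) = 4.90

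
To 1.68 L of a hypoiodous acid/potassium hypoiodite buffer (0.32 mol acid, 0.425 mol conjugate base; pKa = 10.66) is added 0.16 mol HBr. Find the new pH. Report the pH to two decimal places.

pH = 10.40

Added H+ converts OI- to HOI: HOI → 0.48 mol, OI- → 0.265 mol.
pH = pKa + log(n_OI-/n_HOI) = 10.66 + log(0.265/0.48) = 10.66 + (-0.258)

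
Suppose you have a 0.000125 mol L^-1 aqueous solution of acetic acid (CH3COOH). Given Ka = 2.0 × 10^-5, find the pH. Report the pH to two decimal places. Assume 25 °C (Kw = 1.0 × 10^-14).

CH3COOH ⇌ CH3COO- + H+
From the ICE table, Ka = [H+]²/(0.000125 − [H+]) = 2.0 × 10^-5.
[H+] is not negligible relative to C₀; solve [H+]² + 2e-05·[H+] − 2.5e-09 = 0.
[H+] = (−Ka + √(Ka² + 4·Ka·C₀))/2 = 4.10 × 10^-5 M
pH = −log(4.10 × 10^-5) = 4.39

pH = 4.39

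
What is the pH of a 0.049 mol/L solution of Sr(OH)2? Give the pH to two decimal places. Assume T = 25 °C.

Sr(OH)2 is a strong base (each formula unit releases 2 OH-); [OH-] = 0.098 M.
pOH = -log(0.098) = 1.01
pH = 14.00 - 1.01 = 12.99

pH = 12.99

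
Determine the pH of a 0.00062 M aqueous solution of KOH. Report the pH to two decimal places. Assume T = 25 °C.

KOH is a strong base; [OH-] = 0.00062 M.
pOH = -log(0.00062) = 3.21
pH = 14.00 - 3.21 = 10.79

pH = 10.79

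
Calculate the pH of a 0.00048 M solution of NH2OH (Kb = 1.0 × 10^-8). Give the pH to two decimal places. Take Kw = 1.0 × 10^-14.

NH2OH + H2O ⇌ NH3OH+ + OH-
Let x = [OH-] at equilibrium. Kb = x²/(0.00048 − x).
Neglecting x in the denominator: x = √(1.0 × 10^-8 × 0.00048) = 2.19 × 10^-6 M
(x/C₀ = 0.46% < 5%, so the approximation holds.)
pOH = 5.66, so pH = 14.00 − pOH = 8.34

pH = 8.34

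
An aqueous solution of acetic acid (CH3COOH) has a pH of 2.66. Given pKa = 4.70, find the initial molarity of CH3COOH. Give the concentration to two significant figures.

[H+] = 10^(-2.66) = 2.19 × 10^-3 M = x
Ka = 10^(−4.70) = 2.00 × 10^-5
Ka = x²/(C₀ − x) ⇒ C₀ = x + x²/Ka
C₀ = 2.19 × 10^-3 + (2.19 × 10^-3)²/(2.00 × 10^-5) = 2.42 × 10^-1 M

C₀ = 2.4 × 10^-1 M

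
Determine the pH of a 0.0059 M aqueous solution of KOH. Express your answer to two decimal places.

KOH is a strong base; [OH-] = 0.0059 M.
pOH = -log(0.0059) = 2.23
pH = 14.00 - 2.23 = 11.77

pH = 11.77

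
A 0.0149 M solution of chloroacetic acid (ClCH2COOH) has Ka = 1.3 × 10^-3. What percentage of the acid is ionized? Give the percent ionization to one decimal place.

25.5%

ClCH2COOH ⇌ ClCH2COO- + H+; let x = [H+] at equilibrium.
Ka = x²/(C₀ − x); solving the quadratic gives x = 3.80 × 10^-3 M.
% ionization = x/C₀ × 100% = 3.80 × 10^-3/0.0149 × 100% = 25.5%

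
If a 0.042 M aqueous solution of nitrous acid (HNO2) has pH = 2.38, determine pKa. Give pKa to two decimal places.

pKa = 3.34

[H+] = 10^(-2.38) = 4.17 × 10^-3 M
At equilibrium [HA] = 0.042 − 4.17 × 10^-3 = 3.78 × 10^-2 M
Ka = [H+][A-]/[HA] = (4.17 × 10^-3)² / 3.78 × 10^-2 = 4.60 × 10^-4
pKa = -log(4.60 × 10^-4) = 3.34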